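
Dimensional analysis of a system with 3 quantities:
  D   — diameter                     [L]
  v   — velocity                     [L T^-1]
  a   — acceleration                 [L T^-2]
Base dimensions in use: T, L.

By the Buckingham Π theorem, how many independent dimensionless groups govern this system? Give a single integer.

1

Dimensional matrix (T×L by D×v×a):
  T: [ 0 -1 -2]
  L: [ 1  1  1]
Echelon form has 2 nonzero rows (pivots: D,v)
Π count = n − r = 3 − 2 = 1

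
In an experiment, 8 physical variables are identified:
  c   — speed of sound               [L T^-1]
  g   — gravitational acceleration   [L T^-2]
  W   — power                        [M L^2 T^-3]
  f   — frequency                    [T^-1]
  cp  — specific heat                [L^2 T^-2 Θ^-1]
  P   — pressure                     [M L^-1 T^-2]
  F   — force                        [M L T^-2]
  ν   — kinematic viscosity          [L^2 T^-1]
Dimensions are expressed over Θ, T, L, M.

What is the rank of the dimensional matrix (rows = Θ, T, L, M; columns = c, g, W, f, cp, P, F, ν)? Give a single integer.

4

Write exponents as rows Θ,T,L,M / cols c,g,W,f,cp,P,F,ν:
  Θ: [ 0  0  0  0 -1  0  0  0]
  T: [-1 -2 -3 -1 -2 -2 -2 -1]
  L: [ 1  1  2  0  2 -1  1  2]
  M: [ 0  0  1  0  0  1  1  0]
RREF → pivots at {c,g,W,cp} ⇒ r = 4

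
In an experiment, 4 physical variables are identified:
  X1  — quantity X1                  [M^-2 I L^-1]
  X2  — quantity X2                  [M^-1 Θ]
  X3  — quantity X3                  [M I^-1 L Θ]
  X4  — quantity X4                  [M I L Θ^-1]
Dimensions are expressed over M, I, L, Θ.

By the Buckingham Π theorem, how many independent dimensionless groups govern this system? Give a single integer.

1

Exponent matrix [M,I,L,Θ] × [X1,X2,X3,X4]:
  M: [-2 -1  1  1]
  I: [ 1  0 -1  1]
  L: [-1  0  1  1]
  Θ: [ 0  1  1 -1]
Echelon form has 3 nonzero rows (pivots: X1,X2,X4)
Π count = n − r = 4 − 3 = 1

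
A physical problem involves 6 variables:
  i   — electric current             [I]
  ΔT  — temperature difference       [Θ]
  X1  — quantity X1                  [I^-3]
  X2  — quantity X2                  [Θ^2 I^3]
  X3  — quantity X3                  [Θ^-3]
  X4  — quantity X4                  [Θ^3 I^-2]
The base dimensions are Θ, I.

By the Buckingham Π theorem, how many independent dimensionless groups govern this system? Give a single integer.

Write exponents as rows Θ,I / cols i,ΔT,X1,X2,X3,X4:
  Θ: [ 0  1  0  2 -3  3]
  I: [ 1  0 -3  3  0 -2]
Row reduction gives pivot columns i,ΔT; rank = 2
6 vars − rank 2 = 4 Π groups

4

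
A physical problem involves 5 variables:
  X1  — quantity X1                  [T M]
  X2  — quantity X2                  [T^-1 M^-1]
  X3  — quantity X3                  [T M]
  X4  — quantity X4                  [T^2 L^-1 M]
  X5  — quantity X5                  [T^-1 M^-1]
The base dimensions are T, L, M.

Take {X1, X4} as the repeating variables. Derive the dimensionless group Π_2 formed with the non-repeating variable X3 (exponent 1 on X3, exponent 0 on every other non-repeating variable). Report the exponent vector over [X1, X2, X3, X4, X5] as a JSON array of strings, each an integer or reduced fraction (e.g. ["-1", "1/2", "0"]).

["-1", "0", "1", "0", "0"]

Dimensional matrix (T×L×M by X1×X2×X3×X4×X5):
  T: [ 1 -1  1  2 -1]
  L: [ 0  0  0 -1  0]
  M: [ 1 -1  1  1 -1]
Echelon form has 2 nonzero rows (pivots: X1,X4)
Pivot set = {X1,X4}, free = {X2,X3,X5}
RREF:
  r0: [   1   -1    1    0   -1]
  r1: [   0    0    0    1    0]
  r2: [   0    0    0    0    0]
Fix exponent of X3 at 1, X2 at 0, X5 at 0; solve each RREF row for its pivot's exponent:
  r0: exp(X1) + (1)·1 = 0 ⇒ exp(X1) = -1
  r1: exp(X4) + (0)·1 = 0 ⇒ exp(X4) = 0
Π_2 = X1^-1 · X3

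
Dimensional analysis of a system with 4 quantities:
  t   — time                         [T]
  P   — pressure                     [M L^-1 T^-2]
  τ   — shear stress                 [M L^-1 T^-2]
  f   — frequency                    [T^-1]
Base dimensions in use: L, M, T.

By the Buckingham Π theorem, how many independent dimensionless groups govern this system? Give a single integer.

Write exponents as rows L,M,T / cols t,P,τ,f:
  L: [ 0 -1 -1  0]
  M: [ 0  1  1  0]
  T: [ 1 -2 -2 -1]
Row reduction gives pivot columns t,P; rank = 2
n=4, r=2 ⇒ 2 dimensionless groups

2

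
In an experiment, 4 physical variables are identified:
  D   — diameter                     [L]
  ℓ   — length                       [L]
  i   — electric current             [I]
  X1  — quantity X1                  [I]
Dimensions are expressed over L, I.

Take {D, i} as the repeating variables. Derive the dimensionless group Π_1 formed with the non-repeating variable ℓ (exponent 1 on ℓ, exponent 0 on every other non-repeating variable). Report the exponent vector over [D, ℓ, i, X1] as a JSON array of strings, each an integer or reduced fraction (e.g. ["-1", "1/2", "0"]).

["-1", "1", "0", "0"]

Exponent matrix [L,I] × [D,ℓ,i,X1]:
  L: [ 1  1  0  0]
  I: [ 0  0  1  1]
Echelon form has 2 nonzero rows (pivots: D,i)
Pivot set = {D,i}, free = {ℓ,X1}
RREF:
  r0: [   1    1    0    0]
  r1: [   0    0    1    1]
Fix exponent of ℓ at 1, X1 at 0; solve each RREF row for its pivot's exponent:
  r0: exp(D) + (1)·1 = 0 ⇒ exp(D) = -1
  r1: exp(i) + (0)·1 = 0 ⇒ exp(i) = 0
Π_1 = D^-1 · ℓ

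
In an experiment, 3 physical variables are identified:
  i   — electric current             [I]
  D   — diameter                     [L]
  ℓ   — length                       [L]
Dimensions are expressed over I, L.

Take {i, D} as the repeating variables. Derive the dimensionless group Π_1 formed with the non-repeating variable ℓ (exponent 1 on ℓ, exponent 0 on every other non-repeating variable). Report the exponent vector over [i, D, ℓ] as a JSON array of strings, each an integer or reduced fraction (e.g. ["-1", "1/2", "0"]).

Dimensional matrix (I×L by i×D×ℓ):
  I: [ 1  0  0]
  L: [ 0  1  1]
Row reduction gives pivot columns i,D; rank = 2
Repeat: i,D; free: ℓ
RREF:
  r0: [   1    0    0]
  r1: [   0    1    1]
Fix exponent of ℓ at 1; solve each RREF row for its pivot's exponent:
  r0: exp(i) + (0)·1 = 0 ⇒ exp(i) = 0
  r1: exp(D) + (1)·1 = 0 ⇒ exp(D) = -1
Π_1 = D^-1 · ℓ

["0", "-1", "1"]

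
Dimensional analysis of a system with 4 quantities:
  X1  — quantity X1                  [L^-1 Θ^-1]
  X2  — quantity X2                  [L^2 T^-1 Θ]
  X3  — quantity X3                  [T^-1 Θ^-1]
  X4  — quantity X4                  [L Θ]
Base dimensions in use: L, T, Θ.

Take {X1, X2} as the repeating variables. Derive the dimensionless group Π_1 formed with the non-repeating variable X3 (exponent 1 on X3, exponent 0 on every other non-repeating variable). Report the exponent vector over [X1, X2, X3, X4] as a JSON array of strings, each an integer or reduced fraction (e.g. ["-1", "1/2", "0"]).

["-2", "-1", "1", "0"]

Exponent matrix [L,T,Θ] × [X1,X2,X3,X4]:
  L: [-1  2  0  1]
  T: [ 0 -1 -1  0]
  Θ: [-1  1 -1  1]
Echelon form has 2 nonzero rows (pivots: X1,X2)
Pivot set = {X1,X2}, free = {X3,X4}
RREF:
  r0: [   1    0    2   -1]
  r1: [   0    1    1    0]
  r2: [   0    0    0    0]
Fix exponent of X3 at 1, X4 at 0; solve each RREF row for its pivot's exponent:
  r0: exp(X1) + (2)·1 = 0 ⇒ exp(X1) = -2
  r1: exp(X2) + (1)·1 = 0 ⇒ exp(X2) = -1
Π_1 = X1^-2 · X2^-1 · X3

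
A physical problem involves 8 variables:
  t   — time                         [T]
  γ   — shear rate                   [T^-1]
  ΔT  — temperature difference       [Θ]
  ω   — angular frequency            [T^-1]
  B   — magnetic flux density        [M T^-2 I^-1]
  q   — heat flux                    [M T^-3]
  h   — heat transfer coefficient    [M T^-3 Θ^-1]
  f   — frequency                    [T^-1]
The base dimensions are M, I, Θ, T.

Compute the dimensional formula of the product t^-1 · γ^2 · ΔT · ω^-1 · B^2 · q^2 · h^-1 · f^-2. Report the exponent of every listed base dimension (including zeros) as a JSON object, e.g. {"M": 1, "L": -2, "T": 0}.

Dimensional matrix (M×I×Θ×T by t×γ×ΔT×ω×B×q×h×f):
  M: [ 0  0  0  0  1  1  1  0]
  I: [ 0  0  0  0 -1  0  0  0]
  Θ: [ 0  0  1  0  0  0 -1  0]
  T: [ 1 -1  0 -1 -2 -3 -3 -1]
  [M]: (-1)·0+(2)·0+(1)·0+(-1)·0+(2)·1+(2)·1+(-1)·1+(-2)·0 = 3
  [I]: (-1)·0+(2)·0+(1)·0+(-1)·0+(2)·-1+(2)·0+(-1)·0+(-2)·0 = -2
  [Θ]: (-1)·0+(2)·0+(1)·1+(-1)·0+(2)·0+(2)·0+(-1)·-1+(-2)·0 = 2
  [T]: (-1)·1+(2)·-1+(1)·0+(-1)·-1+(2)·-2+(2)·-3+(-1)·-3+(-2)·-1 = -7
⇒ M^3 I^-2 Θ^2 T^-7

{"M": 3, "I": -2, "Θ": 2, "T": -7}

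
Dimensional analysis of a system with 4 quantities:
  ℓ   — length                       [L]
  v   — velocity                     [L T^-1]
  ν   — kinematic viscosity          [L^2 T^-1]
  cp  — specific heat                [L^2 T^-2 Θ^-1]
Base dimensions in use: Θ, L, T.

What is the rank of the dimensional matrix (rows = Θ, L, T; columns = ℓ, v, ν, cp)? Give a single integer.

Exponent matrix [Θ,L,T] × [ℓ,v,ν,cp]:
  Θ: [ 0  0  0 -1]
  L: [ 1  1  2  2]
  T: [ 0 -1 -1 -2]
RREF → pivots at {ℓ,v,cp} ⇒ r = 3

3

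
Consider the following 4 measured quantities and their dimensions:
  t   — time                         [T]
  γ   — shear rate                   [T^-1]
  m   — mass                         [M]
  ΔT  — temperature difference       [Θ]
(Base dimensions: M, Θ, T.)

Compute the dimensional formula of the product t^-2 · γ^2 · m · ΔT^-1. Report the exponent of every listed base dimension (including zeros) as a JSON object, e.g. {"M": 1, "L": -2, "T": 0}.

{"M": 1, "Θ": -1, "T": -4}

Exponent matrix [M,Θ,T] × [t,γ,m,ΔT]:
  M: [ 0  0  1  0]
  Θ: [ 0  0  0  1]
  T: [ 1 -1  0  0]
  [M]: (-2)·0+(2)·0+(1)·1+(-1)·0 = 1
  [Θ]: (-2)·0+(2)·0+(1)·0+(-1)·1 = -1
  [T]: (-2)·1+(2)·-1+(1)·0+(-1)·0 = -4
⇒ M Θ^-1 T^-4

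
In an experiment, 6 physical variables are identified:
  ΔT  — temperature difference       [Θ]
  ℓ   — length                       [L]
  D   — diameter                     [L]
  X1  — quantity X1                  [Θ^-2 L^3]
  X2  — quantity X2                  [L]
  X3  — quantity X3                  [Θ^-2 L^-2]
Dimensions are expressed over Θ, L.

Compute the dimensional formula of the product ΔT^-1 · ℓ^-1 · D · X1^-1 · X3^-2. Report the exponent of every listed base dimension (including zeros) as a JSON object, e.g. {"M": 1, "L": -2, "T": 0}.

{"Θ": 5, "L": 1}

Write exponents as rows Θ,L / cols ΔT,ℓ,D,X1,X2,X3:
  Θ: [ 1  0  0 -2  0 -2]
  L: [ 0  1  1  3  1 -2]
  [Θ]: (-1)·1+(-1)·0+(1)·0+(-1)·-2+(-2)·-2 = 5
  [L]: (-1)·0+(-1)·1+(1)·1+(-1)·3+(-2)·-2 = 1
⇒ Θ^5 L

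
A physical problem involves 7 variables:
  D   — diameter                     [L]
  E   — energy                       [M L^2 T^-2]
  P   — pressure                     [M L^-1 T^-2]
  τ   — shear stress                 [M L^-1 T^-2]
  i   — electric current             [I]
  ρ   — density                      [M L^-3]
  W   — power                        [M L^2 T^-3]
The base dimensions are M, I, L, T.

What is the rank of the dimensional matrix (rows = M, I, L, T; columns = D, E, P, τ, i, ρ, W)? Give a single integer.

Dimensional matrix (M×I×L×T by D×E×P×τ×i×ρ×W):
  M: [ 0  1  1  1  0  1  1]
  I: [ 0  0  0  0  1  0  0]
  L: [ 1  2 -1 -1  0 -3  2]
  T: [ 0 -2 -2 -2  0  0 -3]
RREF → pivots at {D,E,i,ρ} ⇒ r = 4

4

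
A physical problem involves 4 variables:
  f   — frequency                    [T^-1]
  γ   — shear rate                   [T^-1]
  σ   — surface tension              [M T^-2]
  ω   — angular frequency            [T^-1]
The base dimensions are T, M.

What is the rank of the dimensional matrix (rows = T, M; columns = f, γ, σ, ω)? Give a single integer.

Write exponents as rows T,M / cols f,γ,σ,ω:
  T: [-1 -1 -2 -1]
  M: [ 0  0  1  0]
Row reduction gives pivot columns f,σ; rank = 2

2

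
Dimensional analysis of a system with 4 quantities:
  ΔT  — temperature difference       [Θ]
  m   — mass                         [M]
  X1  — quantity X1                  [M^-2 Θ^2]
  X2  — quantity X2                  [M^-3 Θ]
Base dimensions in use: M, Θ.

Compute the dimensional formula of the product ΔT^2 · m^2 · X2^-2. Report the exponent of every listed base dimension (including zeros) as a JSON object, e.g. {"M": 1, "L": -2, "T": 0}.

Write exponents as rows M,Θ / cols ΔT,m,X1,X2:
  M: [ 0  1 -2 -3]
  Θ: [ 1  0  2  1]
  [M]: (2)·0+(2)·1+(-2)·-3 = 8
  [Θ]: (2)·1+(2)·0+(-2)·1 = 0
⇒ M^8

{"M": 8, "Θ": 0}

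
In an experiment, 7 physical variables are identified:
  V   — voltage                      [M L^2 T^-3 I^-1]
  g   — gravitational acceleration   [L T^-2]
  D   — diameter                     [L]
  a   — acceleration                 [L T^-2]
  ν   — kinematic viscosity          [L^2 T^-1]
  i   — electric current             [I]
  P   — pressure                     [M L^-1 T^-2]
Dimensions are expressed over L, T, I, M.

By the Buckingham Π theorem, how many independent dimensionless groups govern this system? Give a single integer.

Dimensional matrix (L×T×I×M by V×g×D×a×ν×i×P):
  L: [ 2  1  1  1  2  0 -1]
  T: [-3 -2  0 -2 -1  0 -2]
  I: [-1  0  0  0  0  1  0]
  M: [ 1  0  0  0  0  0  1]
Row reduction gives pivot columns V,g,D,i; rank = 4
7 vars − rank 4 = 3 Π groups

3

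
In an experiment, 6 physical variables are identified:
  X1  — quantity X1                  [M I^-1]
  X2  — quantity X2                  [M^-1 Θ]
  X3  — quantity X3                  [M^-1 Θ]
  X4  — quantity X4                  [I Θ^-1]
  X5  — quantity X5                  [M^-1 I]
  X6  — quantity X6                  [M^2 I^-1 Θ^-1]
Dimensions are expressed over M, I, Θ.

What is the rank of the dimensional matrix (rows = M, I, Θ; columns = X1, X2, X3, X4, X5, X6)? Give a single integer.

Exponent matrix [M,I,Θ] × [X1,X2,X3,X4,X5,X6]:
  M: [ 1 -1 -1  0 -1  2]
  I: [-1  0  0  1  1 -1]
  Θ: [ 0  1  1 -1  0 -1]
RREF → pivots at {X1,X2} ⇒ r = 2

2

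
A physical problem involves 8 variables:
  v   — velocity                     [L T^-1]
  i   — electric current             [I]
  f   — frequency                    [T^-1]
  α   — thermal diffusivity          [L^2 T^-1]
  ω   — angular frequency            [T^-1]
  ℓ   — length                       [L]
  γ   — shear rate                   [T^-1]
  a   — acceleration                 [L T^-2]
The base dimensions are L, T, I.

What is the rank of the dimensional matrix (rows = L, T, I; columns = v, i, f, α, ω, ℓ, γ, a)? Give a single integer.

Dimensional matrix (L×T×I by v×i×f×α×ω×ℓ×γ×a):
  L: [ 1  0  0  2  0  1  0  1]
  T: [-1  0 -1 -1 -1  0 -1 -2]
  I: [ 0  1  0  0  0  0  0  0]
Echelon form has 3 nonzero rows (pivots: v,i,f)

3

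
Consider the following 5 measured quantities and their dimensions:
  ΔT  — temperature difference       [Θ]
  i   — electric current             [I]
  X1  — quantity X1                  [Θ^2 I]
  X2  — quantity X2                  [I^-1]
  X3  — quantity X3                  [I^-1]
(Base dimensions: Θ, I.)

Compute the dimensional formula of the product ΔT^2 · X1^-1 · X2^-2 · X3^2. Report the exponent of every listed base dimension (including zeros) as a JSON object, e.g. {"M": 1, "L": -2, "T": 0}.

{"Θ": 0, "I": -1}

Exponent matrix [Θ,I] × [ΔT,i,X1,X2,X3]:
  Θ: [ 1  0  2  0  0]
  I: [ 0  1  1 -1 -1]
  [Θ]: (2)·1+(-1)·2+(-2)·0+(2)·0 = 0
  [I]: (2)·0+(-1)·1+(-2)·-1+(2)·-1 = -1
⇒ I^-1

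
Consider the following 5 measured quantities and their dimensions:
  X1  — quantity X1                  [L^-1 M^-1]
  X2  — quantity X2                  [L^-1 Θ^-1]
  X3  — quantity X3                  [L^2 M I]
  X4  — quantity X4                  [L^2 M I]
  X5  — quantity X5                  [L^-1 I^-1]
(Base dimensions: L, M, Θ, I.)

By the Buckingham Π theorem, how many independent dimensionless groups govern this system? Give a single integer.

Exponent matrix [L,M,Θ,I] × [X1,X2,X3,X4,X5]:
  L: [-1 -1  2  2 -1]
  M: [-1  0  1  1  0]
  Θ: [ 0 -1  0  0  0]
  I: [ 0  0  1  1 -1]
RREF → pivots at {X1,X2,X3} ⇒ r = 3
5 vars − rank 3 = 2 Π groups

2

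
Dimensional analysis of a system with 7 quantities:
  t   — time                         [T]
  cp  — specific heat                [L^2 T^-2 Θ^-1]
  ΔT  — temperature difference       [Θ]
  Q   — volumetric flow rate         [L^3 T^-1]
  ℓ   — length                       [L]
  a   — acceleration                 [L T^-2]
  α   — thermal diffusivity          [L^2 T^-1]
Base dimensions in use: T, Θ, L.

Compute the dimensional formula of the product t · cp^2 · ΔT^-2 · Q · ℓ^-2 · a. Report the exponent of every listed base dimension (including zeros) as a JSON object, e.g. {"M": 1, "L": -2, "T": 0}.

{"T": -6, "Θ": -4, "L": 6}

Exponent matrix [T,Θ,L] × [t,cp,ΔT,Q,ℓ,a,α]:
  T: [ 1 -2  0 -1  0 -2 -1]
  Θ: [ 0 -1  1  0  0  0  0]
  L: [ 0  2  0  3  1  1  2]
  [T]: (1)·1+(2)·-2+(-2)·0+(1)·-1+(-2)·0+(1)·-2 = -6
  [Θ]: (1)·0+(2)·-1+(-2)·1+(1)·0+(-2)·0+(1)·0 = -4
  [L]: (1)·0+(2)·2+(-2)·0+(1)·3+(-2)·1+(1)·1 = 6
⇒ T^-6 Θ^-4 L^6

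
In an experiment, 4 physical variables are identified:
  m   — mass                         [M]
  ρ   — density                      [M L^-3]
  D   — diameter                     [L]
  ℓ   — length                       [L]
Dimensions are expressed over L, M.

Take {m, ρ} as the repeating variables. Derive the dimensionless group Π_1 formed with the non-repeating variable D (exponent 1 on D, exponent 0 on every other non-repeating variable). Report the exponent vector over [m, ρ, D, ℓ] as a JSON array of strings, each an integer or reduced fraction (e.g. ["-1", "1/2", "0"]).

["-1/3", "1/3", "1", "0"]

Write exponents as rows L,M / cols m,ρ,D,ℓ:
  L: [ 0 -3  1  1]
  M: [ 1  1  0  0]
Row reduction gives pivot columns m,ρ; rank = 2
Repeat: m,ρ; free: D,ℓ
RREF:
  r0: [   1    0  1/3  1/3]
  r1: [   0    1 -1/3 -1/3]
Fix exponent of D at 1, ℓ at 0; solve each RREF row for its pivot's exponent:
  r0: exp(m) + (1/3)·1 = 0 ⇒ exp(m) = -1/3
  r1: exp(ρ) + (-1/3)·1 = 0 ⇒ exp(ρ) = 1/3
Π_1 = m^(-1/3) · ρ^(1/3) · D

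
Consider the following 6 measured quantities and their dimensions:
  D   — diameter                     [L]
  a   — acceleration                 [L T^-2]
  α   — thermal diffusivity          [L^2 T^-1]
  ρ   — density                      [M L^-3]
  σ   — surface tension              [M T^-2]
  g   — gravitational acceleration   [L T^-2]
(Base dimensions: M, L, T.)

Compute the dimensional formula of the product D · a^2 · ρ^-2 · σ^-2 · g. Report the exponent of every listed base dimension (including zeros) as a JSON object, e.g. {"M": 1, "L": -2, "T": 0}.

Exponent matrix [M,L,T] × [D,a,α,ρ,σ,g]:
  M: [ 0  0  0  1  1  0]
  L: [ 1  1  2 -3  0  1]
  T: [ 0 -2 -1  0 -2 -2]
  [M]: (1)·0+(2)·0+(-2)·1+(-2)·1+(1)·0 = -4
  [L]: (1)·1+(2)·1+(-2)·-3+(-2)·0+(1)·1 = 10
  [T]: (1)·0+(2)·-2+(-2)·0+(-2)·-2+(1)·-2 = -2
⇒ M^-4 L^10 T^-2

{"M": -4, "L": 10, "T": -2}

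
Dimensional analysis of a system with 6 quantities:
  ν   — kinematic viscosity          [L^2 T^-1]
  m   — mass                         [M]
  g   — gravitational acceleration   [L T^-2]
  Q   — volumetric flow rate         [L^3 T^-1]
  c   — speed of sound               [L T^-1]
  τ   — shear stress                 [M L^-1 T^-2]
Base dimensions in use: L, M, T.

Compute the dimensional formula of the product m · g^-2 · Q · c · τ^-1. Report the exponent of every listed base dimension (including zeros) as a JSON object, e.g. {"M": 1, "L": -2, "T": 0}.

Exponent matrix [L,M,T] × [ν,m,g,Q,c,τ]:
  L: [ 2  0  1  3  1 -1]
  M: [ 0  1  0  0  0  1]
  T: [-1  0 -2 -1 -1 -2]
  [L]: (1)·0+(-2)·1+(1)·3+(1)·1+(-1)·-1 = 3
  [M]: (1)·1+(-2)·0+(1)·0+(1)·0+(-1)·1 = 0
  [T]: (1)·0+(-2)·-2+(1)·-1+(1)·-1+(-1)·-2 = 4
⇒ L^3 T^4

{"L": 3, "M": 0, "T": 4}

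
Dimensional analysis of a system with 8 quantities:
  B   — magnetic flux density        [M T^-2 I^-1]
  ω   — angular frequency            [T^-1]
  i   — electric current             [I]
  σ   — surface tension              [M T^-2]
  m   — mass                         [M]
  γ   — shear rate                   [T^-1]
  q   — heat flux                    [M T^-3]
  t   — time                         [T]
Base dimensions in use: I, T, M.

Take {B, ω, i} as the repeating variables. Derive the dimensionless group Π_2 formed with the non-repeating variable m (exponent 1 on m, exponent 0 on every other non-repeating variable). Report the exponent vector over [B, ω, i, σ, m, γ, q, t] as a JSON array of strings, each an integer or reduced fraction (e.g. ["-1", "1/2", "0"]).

Write exponents as rows I,T,M / cols B,ω,i,σ,m,γ,q,t:
  I: [-1  0  1  0  0  0  0  0]
  T: [-2 -1  0 -2  0 -1 -3  1]
  M: [ 1  0  0  1  1  0  1  0]
RREF → pivots at {B,ω,i} ⇒ r = 3
Pivot set = {B,ω,i}, free = {σ,m,γ,q,t}
RREF:
  r0: [   1    0    0    1    1    0    1    0]
  r1: [   0    1    0    0   -2    1    1   -1]
  r2: [   0    0    1    1    1    0    1    0]
Fix exponent of m at 1, σ at 0, γ at 0, q at 0, t at 0; solve each RREF row for its pivot's exponent:
  r0: exp(B) + (1)·1 = 0 ⇒ exp(B) = -1
  r1: exp(ω) + (-2)·1 = 0 ⇒ exp(ω) = 2
  r2: exp(i) + (1)·1 = 0 ⇒ exp(i) = -1
Π_2 = B^-1 · ω^2 · i^-1 · m

["-1", "2", "-1", "0", "1", "0", "0", "0"]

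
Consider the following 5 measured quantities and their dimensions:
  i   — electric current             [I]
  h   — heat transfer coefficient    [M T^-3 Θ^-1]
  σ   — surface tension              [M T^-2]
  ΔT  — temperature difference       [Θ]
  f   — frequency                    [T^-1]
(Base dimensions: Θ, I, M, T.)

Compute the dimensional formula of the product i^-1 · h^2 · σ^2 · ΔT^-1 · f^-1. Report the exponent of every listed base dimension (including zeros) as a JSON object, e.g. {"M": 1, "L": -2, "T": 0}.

Exponent matrix [Θ,I,M,T] × [i,h,σ,ΔT,f]:
  Θ: [ 0 -1  0  1  0]
  I: [ 1  0  0  0  0]
  M: [ 0  1  1  0  0]
  T: [ 0 -3 -2  0 -1]
  [Θ]: (-1)·0+(2)·-1+(2)·0+(-1)·1+(-1)·0 = -3
  [I]: (-1)·1+(2)·0+(2)·0+(-1)·0+(-1)·0 = -1
  [M]: (-1)·0+(2)·1+(2)·1+(-1)·0+(-1)·0 = 4
  [T]: (-1)·0+(2)·-3+(2)·-2+(-1)·0+(-1)·-1 = -9
⇒ Θ^-3 I^-1 M^4 T^-9

{"Θ": -3, "I": -1, "M": 4, "T": -9}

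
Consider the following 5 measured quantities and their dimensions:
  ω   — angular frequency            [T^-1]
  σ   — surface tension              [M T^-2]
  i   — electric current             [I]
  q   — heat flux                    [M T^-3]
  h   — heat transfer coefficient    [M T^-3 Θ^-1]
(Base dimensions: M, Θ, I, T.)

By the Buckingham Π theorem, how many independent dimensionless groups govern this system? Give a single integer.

1

Dimensional matrix (M×Θ×I×T by ω×σ×i×q×h):
  M: [ 0  1  0  1  1]
  Θ: [ 0  0  0  0 -1]
  I: [ 0  0  1  0  0]
  T: [-1 -2  0 -3 -3]
Row reduction gives pivot columns ω,σ,i,h; rank = 4
Π count = n − r = 5 − 4 = 1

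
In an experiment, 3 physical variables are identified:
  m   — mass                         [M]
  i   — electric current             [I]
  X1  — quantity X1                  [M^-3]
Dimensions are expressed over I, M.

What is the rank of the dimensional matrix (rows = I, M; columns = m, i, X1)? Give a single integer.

Exponent matrix [I,M] × [m,i,X1]:
  I: [ 0  1  0]
  M: [ 1  0 -3]
Echelon form has 2 nonzero rows (pivots: m,i)

2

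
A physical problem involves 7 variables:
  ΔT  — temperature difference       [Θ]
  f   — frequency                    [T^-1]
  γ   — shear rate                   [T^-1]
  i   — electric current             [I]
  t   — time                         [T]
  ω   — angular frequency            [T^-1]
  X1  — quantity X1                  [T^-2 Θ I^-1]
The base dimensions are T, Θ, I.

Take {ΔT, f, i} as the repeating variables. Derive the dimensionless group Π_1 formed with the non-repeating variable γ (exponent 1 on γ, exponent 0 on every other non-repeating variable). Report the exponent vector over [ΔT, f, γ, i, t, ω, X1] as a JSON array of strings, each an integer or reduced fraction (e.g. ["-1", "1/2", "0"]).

Write exponents as rows T,Θ,I / cols ΔT,f,γ,i,t,ω,X1:
  T: [ 0 -1 -1  0  1 -1 -2]
  Θ: [ 1  0  0  0  0  0  1]
  I: [ 0  0  0  1  0  0 -1]
RREF → pivots at {ΔT,f,i} ⇒ r = 3
Pivot set = {ΔT,f,i}, free = {γ,t,ω,X1}
RREF:
  r0: [   1    0    0    0    0    0    1]
  r1: [   0    1    1    0   -1    1    2]
  r2: [   0    0    0    1    0    0   -1]
Fix exponent of γ at 1, t at 0, ω at 0, X1 at 0; solve each RREF row for its pivot's exponent:
  r0: exp(ΔT) + (0)·1 = 0 ⇒ exp(ΔT) = 0
  r1: exp(f) + (1)·1 = 0 ⇒ exp(f) = -1
  r2: exp(i) + (0)·1 = 0 ⇒ exp(i) = 0
Π_1 = f^-1 · γ

["0", "-1", "1", "0", "0", "0", "0"]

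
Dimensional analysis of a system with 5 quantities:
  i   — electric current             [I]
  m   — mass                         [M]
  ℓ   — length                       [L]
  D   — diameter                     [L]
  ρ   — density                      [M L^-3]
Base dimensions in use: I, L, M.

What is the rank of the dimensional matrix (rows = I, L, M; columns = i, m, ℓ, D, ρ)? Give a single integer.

3

Dimensional matrix (I×L×M by i×m×ℓ×D×ρ):
  I: [ 1  0  0  0  0]
  L: [ 0  0  1  1 -3]
  M: [ 0  1  0  0  1]
Echelon form has 3 nonzero rows (pivots: i,m,ℓ)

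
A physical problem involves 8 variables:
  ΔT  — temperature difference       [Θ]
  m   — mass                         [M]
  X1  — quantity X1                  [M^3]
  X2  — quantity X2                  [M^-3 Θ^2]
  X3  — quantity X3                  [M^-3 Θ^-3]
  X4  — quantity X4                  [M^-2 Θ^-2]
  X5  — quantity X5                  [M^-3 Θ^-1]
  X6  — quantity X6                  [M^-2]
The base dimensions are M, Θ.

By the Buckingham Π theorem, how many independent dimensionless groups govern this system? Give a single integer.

Exponent matrix [M,Θ] × [ΔT,m,X1,X2,X3,X4,X5,X6]:
  M: [ 0  1  3 -3 -3 -2 -3 -2]
  Θ: [ 1  0  0  2 -3 -2 -1  0]
Row reduction gives pivot columns ΔT,m; rank = 2
Π count = n − r = 8 − 2 = 6

6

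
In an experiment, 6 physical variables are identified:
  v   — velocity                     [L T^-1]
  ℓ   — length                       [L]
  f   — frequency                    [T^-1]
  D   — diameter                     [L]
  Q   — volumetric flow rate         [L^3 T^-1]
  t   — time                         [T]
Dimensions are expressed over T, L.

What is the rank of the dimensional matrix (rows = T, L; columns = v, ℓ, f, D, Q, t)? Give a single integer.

Exponent matrix [T,L] × [v,ℓ,f,D,Q,t]:
  T: [-1  0 -1  0 -1  1]
  L: [ 1  1  0  1  3  0]
Echelon form has 2 nonzero rows (pivots: v,ℓ)

2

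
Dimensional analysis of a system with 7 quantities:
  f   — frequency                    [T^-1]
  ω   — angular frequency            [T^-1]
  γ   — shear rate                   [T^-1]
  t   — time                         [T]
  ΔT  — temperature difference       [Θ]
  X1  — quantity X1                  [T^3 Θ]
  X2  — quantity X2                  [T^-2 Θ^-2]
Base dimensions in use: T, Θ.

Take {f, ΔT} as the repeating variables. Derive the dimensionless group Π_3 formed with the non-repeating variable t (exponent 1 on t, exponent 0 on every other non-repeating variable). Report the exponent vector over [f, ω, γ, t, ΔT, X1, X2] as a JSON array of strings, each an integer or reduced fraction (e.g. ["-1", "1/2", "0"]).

["1", "0", "0", "1", "0", "0", "0"]

Write exponents as rows T,Θ / cols f,ω,γ,t,ΔT,X1,X2:
  T: [-1 -1 -1  1  0  3 -2]
  Θ: [ 0  0  0  0  1  1 -2]
Row reduction gives pivot columns f,ΔT; rank = 2
Repeat: f,ΔT; free: ω,γ,t,X1,X2
RREF:
  r0: [   1    1    1   -1    0   -3    2]
  r1: [   0    0    0    0    1    1   -2]
Fix exponent of t at 1, ω at 0, γ at 0, X1 at 0, X2 at 0; solve each RREF row for its pivot's exponent:
  r0: exp(f) + (-1)·1 = 0 ⇒ exp(f) = 1
  r1: exp(ΔT) + (0)·1 = 0 ⇒ exp(ΔT) = 0
Π_3 = f · t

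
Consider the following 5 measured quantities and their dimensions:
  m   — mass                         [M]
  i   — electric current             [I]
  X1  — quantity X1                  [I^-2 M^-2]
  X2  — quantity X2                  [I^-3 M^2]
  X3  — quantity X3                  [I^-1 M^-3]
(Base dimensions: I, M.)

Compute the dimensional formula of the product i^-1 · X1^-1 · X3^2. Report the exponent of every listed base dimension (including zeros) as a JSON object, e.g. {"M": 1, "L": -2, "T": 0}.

{"I": -1, "M": -4}

Exponent matrix [I,M] × [m,i,X1,X2,X3]:
  I: [ 0  1 -2 -3 -1]
  M: [ 1  0 -2  2 -3]
  [I]: (-1)·1+(-1)·-2+(2)·-1 = -1
  [M]: (-1)·0+(-1)·-2+(2)·-3 = -4
⇒ I^-1 M^-4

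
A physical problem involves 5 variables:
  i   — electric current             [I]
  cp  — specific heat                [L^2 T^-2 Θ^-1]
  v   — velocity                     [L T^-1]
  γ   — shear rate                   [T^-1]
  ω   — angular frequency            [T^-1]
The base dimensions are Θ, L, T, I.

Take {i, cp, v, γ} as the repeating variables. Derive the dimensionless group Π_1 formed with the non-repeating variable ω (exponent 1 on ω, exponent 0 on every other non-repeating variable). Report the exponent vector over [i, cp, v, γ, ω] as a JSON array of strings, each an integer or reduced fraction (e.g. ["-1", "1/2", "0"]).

["0", "0", "0", "-1", "1"]

Exponent matrix [Θ,L,T,I] × [i,cp,v,γ,ω]:
  Θ: [ 0 -1  0  0  0]
  L: [ 0  2  1  0  0]
  T: [ 0 -2 -1 -1 -1]
  I: [ 1  0  0  0  0]
RREF → pivots at {i,cp,v,γ} ⇒ r = 4
Pivot set = {i,cp,v,γ}, free = {ω}
RREF:
  r0: [   1    0    0    0    0]
  r1: [   0    1    0    0    0]
  r2: [   0    0    1    0    0]
  r3: [   0    0    0    1    1]
Fix exponent of ω at 1; solve each RREF row for its pivot's exponent:
  r0: exp(i) + (0)·1 = 0 ⇒ exp(i) = 0
  r1: exp(cp) + (0)·1 = 0 ⇒ exp(cp) = 0
  r2: exp(v) + (0)·1 = 0 ⇒ exp(v) = 0
  r3: exp(γ) + (1)·1 = 0 ⇒ exp(γ) = -1
Π_1 = γ^-1 · ω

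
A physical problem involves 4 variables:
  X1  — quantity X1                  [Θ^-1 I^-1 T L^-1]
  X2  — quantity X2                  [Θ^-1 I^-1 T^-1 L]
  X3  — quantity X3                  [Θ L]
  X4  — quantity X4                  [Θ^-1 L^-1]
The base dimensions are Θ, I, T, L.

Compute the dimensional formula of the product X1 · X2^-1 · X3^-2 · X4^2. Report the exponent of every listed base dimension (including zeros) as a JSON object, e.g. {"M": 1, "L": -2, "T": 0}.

Exponent matrix [Θ,I,T,L] × [X1,X2,X3,X4]:
  Θ: [-1 -1  1 -1]
  I: [-1 -1  0  0]
  T: [ 1 -1  0  0]
  L: [-1  1  1 -1]
  [Θ]: (1)·-1+(-1)·-1+(-2)·1+(2)·-1 = -4
  [I]: (1)·-1+(-1)·-1+(-2)·0+(2)·0 = 0
  [T]: (1)·1+(-1)·-1+(-2)·0+(2)·0 = 2
  [L]: (1)·-1+(-1)·1+(-2)·1+(2)·-1 = -6
⇒ Θ^-4 T^2 L^-6

{"Θ": -4, "I": 0, "T": 2, "L": -6}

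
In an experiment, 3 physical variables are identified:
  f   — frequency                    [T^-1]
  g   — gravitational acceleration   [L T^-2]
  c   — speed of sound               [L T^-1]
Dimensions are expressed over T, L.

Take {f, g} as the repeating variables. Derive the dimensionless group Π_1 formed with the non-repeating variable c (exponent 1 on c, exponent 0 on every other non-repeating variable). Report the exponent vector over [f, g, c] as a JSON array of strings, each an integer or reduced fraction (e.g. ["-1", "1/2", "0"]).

["1", "-1", "1"]

Dimensional matrix (T×L by f×g×c):
  T: [-1 -2 -1]
  L: [ 0  1  1]
Echelon form has 2 nonzero rows (pivots: f,g)
Pivot set = {f,g}, free = {c}
RREF:
  r0: [   1    0   -1]
  r1: [   0    1    1]
Fix exponent of c at 1; solve each RREF row for its pivot's exponent:
  r0: exp(f) + (-1)·1 = 0 ⇒ exp(f) = 1
  r1: exp(g) + (1)·1 = 0 ⇒ exp(g) = -1
Π_1 = f · g^-1 · c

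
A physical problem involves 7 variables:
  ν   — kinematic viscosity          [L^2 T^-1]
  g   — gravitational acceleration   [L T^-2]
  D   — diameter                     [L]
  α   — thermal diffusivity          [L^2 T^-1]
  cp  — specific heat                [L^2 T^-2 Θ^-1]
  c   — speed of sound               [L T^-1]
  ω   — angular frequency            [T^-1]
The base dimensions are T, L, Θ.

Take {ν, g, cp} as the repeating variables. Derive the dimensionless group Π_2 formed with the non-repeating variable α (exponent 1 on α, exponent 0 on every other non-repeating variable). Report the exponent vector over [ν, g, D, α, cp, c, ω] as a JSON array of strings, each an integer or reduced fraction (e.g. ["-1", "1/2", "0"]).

Dimensional matrix (T×L×Θ by ν×g×D×α×cp×c×ω):
  T: [-1 -2  0 -1 -2 -1 -1]
  L: [ 2  1  1  2  2  1  0]
  Θ: [ 0  0  0  0 -1  0  0]
Row reduction gives pivot columns ν,g,cp; rank = 3
Repeat: ν,g,cp; free: D,α,c,ω
RREF:
  r0: [   1    0  2/3    1    0  1/3 -1/3]
  r1: [   0    1 -1/3    0    0  1/3  2/3]
  r2: [   0    0    0    0    1    0    0]
Fix exponent of α at 1, D at 0, c at 0, ω at 0; solve each RREF row for its pivot's exponent:
  r0: exp(ν) + (1)·1 = 0 ⇒ exp(ν) = -1
  r1: exp(g) + (0)·1 = 0 ⇒ exp(g) = 0
  r2: exp(cp) + (0)·1 = 0 ⇒ exp(cp) = 0
Π_2 = ν^-1 · α

["-1", "0", "0", "1", "0", "0", "0"]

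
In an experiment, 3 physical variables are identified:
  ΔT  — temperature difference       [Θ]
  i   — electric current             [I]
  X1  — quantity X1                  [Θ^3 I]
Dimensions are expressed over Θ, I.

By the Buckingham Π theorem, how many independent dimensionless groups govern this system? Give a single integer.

1

Exponent matrix [Θ,I] × [ΔT,i,X1]:
  Θ: [ 1  0  3]
  I: [ 0  1  1]
Row reduction gives pivot columns ΔT,i; rank = 2
3 vars − rank 2 = 1 Π group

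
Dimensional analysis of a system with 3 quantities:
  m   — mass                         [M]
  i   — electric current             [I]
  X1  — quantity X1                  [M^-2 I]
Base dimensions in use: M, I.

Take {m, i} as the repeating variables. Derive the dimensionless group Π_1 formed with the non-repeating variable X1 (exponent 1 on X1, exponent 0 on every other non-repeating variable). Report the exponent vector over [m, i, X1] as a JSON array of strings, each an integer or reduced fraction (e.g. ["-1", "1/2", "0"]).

Write exponents as rows M,I / cols m,i,X1:
  M: [ 1  0 -2]
  I: [ 0  1  1]
Echelon form has 2 nonzero rows (pivots: m,i)
Pivot set = {m,i}, free = {X1}
RREF:
  r0: [   1    0   -2]
  r1: [   0    1    1]
Fix exponent of X1 at 1; solve each RREF row for its pivot's exponent:
  r0: exp(m) + (-2)·1 = 0 ⇒ exp(m) = 2
  r1: exp(i) + (1)·1 = 0 ⇒ exp(i) = -1
Π_1 = m^2 · i^-1 · X1

["2", "-1", "1"]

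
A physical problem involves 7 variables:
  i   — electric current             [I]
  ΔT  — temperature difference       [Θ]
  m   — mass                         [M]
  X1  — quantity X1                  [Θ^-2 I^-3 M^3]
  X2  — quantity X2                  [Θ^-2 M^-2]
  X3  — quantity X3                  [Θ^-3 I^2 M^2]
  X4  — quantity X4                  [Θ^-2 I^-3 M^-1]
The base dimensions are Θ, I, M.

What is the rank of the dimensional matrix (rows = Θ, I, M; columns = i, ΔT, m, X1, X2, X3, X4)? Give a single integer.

3

Write exponents as rows Θ,I,M / cols i,ΔT,m,X1,X2,X3,X4:
  Θ: [ 0  1  0 -2 -2 -3 -2]
  I: [ 1  0  0 -3  0  2 -3]
  M: [ 0  0  1  3 -2  2 -1]
RREF → pivots at {i,ΔT,m} ⇒ r = 3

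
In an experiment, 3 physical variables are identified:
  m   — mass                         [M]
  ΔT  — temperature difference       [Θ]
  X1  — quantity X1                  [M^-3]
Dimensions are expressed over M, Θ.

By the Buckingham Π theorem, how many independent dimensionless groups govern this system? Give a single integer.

Write exponents as rows M,Θ / cols m,ΔT,X1:
  M: [ 1  0 -3]
  Θ: [ 0  1  0]
RREF → pivots at {m,ΔT} ⇒ r = 2
n=3, r=2 ⇒ 1 dimensionless group

1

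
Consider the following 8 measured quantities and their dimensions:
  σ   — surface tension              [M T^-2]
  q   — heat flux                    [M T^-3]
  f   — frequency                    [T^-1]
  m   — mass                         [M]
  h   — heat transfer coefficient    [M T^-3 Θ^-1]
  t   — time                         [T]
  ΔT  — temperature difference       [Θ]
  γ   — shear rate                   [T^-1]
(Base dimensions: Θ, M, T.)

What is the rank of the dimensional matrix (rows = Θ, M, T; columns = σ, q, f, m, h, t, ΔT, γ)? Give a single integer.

3

Write exponents as rows Θ,M,T / cols σ,q,f,m,h,t,ΔT,γ:
  Θ: [ 0  0  0  0 -1  0  1  0]
  M: [ 1  1  0  1  1  0  0  0]
  T: [-2 -3 -1  0 -3  1  0 -1]
Echelon form has 3 nonzero rows (pivots: σ,q,h)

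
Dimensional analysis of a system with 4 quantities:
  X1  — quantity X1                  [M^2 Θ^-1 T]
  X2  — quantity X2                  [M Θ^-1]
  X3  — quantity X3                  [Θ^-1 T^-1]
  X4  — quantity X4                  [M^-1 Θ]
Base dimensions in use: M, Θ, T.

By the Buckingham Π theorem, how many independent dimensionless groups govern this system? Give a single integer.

2

Exponent matrix [M,Θ,T] × [X1,X2,X3,X4]:
  M: [ 2  1  0 -1]
  Θ: [-1 -1 -1  1]
  T: [ 1  0 -1  0]
RREF → pivots at {X1,X2} ⇒ r = 2
n=4, r=2 ⇒ 2 dimensionless groups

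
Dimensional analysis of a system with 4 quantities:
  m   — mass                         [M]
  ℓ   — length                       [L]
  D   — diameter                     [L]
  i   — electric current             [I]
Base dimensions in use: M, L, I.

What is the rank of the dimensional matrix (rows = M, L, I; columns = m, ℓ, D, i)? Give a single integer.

Exponent matrix [M,L,I] × [m,ℓ,D,i]:
  M: [ 1  0  0  0]
  L: [ 0  1  1  0]
  I: [ 0  0  0  1]
Echelon form has 3 nonzero rows (pivots: m,ℓ,i)

3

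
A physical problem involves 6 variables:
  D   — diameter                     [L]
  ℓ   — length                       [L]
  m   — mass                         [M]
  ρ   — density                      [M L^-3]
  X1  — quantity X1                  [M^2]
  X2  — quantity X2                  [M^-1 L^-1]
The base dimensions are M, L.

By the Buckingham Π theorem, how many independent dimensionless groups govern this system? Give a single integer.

4

Exponent matrix [M,L] × [D,ℓ,m,ρ,X1,X2]:
  M: [ 0  0  1  1  2 -1]
  L: [ 1  1  0 -3  0 -1]
RREF → pivots at {D,m} ⇒ r = 2
n=6, r=2 ⇒ 4 dimensionless groups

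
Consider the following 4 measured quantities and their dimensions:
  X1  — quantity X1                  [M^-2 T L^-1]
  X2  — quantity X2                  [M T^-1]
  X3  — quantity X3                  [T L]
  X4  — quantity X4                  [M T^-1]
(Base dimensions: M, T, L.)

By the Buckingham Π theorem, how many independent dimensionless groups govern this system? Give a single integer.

Exponent matrix [M,T,L] × [X1,X2,X3,X4]:
  M: [-2  1  0  1]
  T: [ 1 -1  1 -1]
  L: [-1  0  1  0]
Echelon form has 2 nonzero rows (pivots: X1,X2)
Π count = n − r = 4 − 2 = 2

2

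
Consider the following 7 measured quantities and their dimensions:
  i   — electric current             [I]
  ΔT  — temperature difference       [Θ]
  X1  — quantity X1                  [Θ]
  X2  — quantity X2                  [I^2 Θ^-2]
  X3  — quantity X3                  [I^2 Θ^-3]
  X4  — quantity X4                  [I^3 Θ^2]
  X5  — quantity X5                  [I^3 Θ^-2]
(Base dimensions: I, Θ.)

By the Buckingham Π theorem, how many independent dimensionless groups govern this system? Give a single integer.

Dimensional matrix (I×Θ by i×ΔT×X1×X2×X3×X4×X5):
  I: [ 1  0  0  2  2  3  3]
  Θ: [ 0  1  1 -2 -3  2 -2]
RREF → pivots at {i,ΔT} ⇒ r = 2
Π count = n − r = 7 − 2 = 5

5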